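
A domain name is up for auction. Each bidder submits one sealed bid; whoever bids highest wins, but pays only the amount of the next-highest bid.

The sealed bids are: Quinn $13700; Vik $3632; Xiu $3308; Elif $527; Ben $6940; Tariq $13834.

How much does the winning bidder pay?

$13700

Highest bid: Tariq at $13834, so Tariq wins.
Second-highest bid: Quinn at $13700 — that is the price the winner pays.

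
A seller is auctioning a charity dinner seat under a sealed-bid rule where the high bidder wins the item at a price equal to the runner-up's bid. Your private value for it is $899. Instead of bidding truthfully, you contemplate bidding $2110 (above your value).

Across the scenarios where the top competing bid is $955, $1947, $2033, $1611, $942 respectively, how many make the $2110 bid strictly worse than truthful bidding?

5

The deviation hurts exactly when the highest competing bid lies strictly between $899 and $2110 — overbidding then wins at a price above your value.
$955: inside the interval → strictly worse (loss $56).
$1947: inside the interval → strictly worse (loss $1048).
$2033: inside the interval → strictly worse (loss $1134).
$1611: inside the interval → strictly worse (loss $712).
$942: inside the interval → strictly worse (loss $43).
Count: 5.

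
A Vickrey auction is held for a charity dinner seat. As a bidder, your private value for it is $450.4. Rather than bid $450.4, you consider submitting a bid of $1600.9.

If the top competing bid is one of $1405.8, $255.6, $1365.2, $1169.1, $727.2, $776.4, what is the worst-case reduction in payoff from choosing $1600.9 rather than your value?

$1405.8: truthful gives $0, deviation gives −$955.4 → loss $955.4.
$255.6: same outcome either way → loss $0.
$1365.2: truthful gives $0, deviation gives −$914.8 → loss $914.8.
$1169.1: truthful gives $0, deviation gives −$718.7 → loss $718.7.
$727.2: truthful gives $0, deviation gives −$276.8 → loss $276.8.
$776.4: truthful gives $0, deviation gives −$326 → loss $326.
Maximum loss: $955.4.

$955.4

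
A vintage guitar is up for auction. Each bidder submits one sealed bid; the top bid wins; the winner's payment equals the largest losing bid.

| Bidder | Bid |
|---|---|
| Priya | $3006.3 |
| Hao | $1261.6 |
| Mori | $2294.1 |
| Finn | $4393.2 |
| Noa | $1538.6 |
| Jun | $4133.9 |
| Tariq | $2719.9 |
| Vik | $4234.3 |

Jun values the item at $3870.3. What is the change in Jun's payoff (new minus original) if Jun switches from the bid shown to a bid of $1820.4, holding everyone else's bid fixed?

The highest bid among the other bidders is $4393.2; Jun's bid doesn't change that.
Original bid $4133.9: Jun is not highest (top rival bid is $4393.2); payoff $0.
Alternative bid $1820.4: Jun is not highest (top rival bid is $4393.2); payoff $0.
Change in payoff = $0 − ($0) = $0.

$0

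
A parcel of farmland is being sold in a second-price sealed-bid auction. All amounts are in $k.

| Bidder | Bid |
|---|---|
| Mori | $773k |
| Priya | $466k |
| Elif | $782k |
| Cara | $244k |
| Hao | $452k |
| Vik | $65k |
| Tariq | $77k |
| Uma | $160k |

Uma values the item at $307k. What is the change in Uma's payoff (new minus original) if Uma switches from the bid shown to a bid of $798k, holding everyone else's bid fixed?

−$475k

The highest bid among the other bidders is $782k; Uma's bid doesn't change that.
Original bid $160k: Uma is not highest (top rival bid is $782k); payoff $0k.
Alternative bid $798k: Uma is highest, pays the top rival bid $782k; payoff $307k − $782k = −$475k.
Change in payoff = −$475k − ($0k) = −$475k.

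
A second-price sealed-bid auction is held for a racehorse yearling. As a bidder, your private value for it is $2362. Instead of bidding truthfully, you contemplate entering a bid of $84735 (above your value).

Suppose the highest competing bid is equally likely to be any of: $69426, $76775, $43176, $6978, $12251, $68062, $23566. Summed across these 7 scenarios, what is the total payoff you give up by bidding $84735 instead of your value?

The deviation costs you only when the competing bid falls strictly between $2362 and $84735; elsewhere both bids give the same outcome.
$69426: truthful payoff $0, deviation payoff −$67064 → loss $67064.
$76775: truthful payoff $0, deviation payoff −$74413 → loss $74413.
$43176: truthful payoff $0, deviation payoff −$40814 → loss $40814.
$6978: truthful payoff $0, deviation payoff −$4616 → loss $4616.
$12251: truthful payoff $0, deviation payoff −$9889 → loss $9889.
$68062: truthful payoff $0, deviation payoff −$65700 → loss $65700.
$23566: truthful payoff $0, deviation payoff −$21204 → loss $21204.
Total loss = $67064 + $74413 + $40814 + $4616 + $9889 + $65700 + $21204 = $283700.

$283700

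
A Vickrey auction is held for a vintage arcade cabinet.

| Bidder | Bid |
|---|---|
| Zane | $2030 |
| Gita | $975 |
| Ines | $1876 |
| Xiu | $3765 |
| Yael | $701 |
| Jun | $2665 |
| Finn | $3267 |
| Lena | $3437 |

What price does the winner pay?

Highest bid: Xiu at $3765, so Xiu wins.
Second-highest bid: Lena at $3437 — that is the price the winner pays.

$3437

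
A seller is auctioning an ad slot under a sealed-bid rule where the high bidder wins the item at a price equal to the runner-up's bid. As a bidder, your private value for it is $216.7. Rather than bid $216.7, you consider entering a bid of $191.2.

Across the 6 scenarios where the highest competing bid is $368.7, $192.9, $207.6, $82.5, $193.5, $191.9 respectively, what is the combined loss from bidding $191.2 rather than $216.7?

$80.9

The deviation costs you only when the competing bid falls strictly between $191.2 and $216.7; elsewhere both bids give the same outcome.
$368.7: outcomes coincide → loss $0.
$192.9: truthful payoff $23.8, deviation payoff $0 → loss $23.8.
$207.6: truthful payoff $9.1, deviation payoff $0 → loss $9.1.
$82.5: outcomes coincide → loss $0.
$193.5: truthful payoff $23.2, deviation payoff $0 → loss $23.2.
$191.9: truthful payoff $24.8, deviation payoff $0 → loss $24.8.
Total loss = $23.8 + $9.1 + $23.2 + $24.8 = $80.9.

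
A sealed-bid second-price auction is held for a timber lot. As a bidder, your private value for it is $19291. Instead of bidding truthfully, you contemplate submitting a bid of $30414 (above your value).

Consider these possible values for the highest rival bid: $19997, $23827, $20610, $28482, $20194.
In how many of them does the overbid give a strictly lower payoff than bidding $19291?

5

The deviation hurts exactly when the highest competing bid lies strictly between $19291 and $30414 — overbidding then wins at a price above your value.
$19997: inside the interval → strictly worse (loss $706).
$23827: inside the interval → strictly worse (loss $4536).
$20610: inside the interval → strictly worse (loss $1319).
$28482: inside the interval → strictly worse (loss $9191).
$20194: inside the interval → strictly worse (loss $903).
Count: 5.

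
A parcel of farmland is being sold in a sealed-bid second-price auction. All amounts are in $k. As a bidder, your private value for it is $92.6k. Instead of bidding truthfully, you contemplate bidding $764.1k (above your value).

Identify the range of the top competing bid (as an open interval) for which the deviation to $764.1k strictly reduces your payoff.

If the competing bid is below $92.6k, both bids win at the same price — no difference.
If it is above $764.1k, both bids lose — no difference.
If it lies strictly between $92.6k and $764.1k, bidding your value loses (payoff 0) while bidding $764.1k wins at a price above your value (payoff negative).
So the deviation strictly hurts on the open interval ($92.6k, $764.1k).

($92.6k, $764.1k)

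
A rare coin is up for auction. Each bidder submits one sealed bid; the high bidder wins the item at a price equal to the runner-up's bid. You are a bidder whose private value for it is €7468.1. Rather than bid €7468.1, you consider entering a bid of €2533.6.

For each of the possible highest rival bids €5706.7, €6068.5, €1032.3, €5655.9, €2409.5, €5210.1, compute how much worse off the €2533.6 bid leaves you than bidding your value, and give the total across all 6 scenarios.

€7231.2

The deviation costs you only when the competing bid falls strictly between €2533.6 and €7468.1; elsewhere both bids give the same outcome.
€5706.7: truthful payoff €1761.4, deviation payoff €0 → loss €1761.4.
€6068.5: truthful payoff €1399.6, deviation payoff €0 → loss €1399.6.
€1032.3: outcomes coincide → loss €0.
€5655.9: truthful payoff €1812.2, deviation payoff €0 → loss €1812.2.
€2409.5: outcomes coincide → loss €0.
€5210.1: truthful payoff €2258, deviation payoff €0 → loss €2258.
Total loss = €1761.4 + €1399.6 + €1812.2 + €2258 = €7231.2.
Truthful bidding weakly dominates here: raising your bid can only win items priced above your value, and lowering it can only forfeit items priced below.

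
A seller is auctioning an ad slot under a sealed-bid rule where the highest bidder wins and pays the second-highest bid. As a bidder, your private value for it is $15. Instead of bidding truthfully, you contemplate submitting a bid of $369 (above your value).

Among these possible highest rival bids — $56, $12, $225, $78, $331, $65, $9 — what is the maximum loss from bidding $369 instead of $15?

$56: truthful gives $0, deviation gives −$41 → loss $41.
$12: same outcome either way → loss $0.
$225: truthful gives $0, deviation gives −$210 → loss $210.
$78: truthful gives $0, deviation gives −$63 → loss $63.
$331: truthful gives $0, deviation gives −$316 → loss $316.
$65: truthful gives $0, deviation gives −$50 → loss $50.
$9: same outcome either way → loss $0.
Maximum loss: $316.

$316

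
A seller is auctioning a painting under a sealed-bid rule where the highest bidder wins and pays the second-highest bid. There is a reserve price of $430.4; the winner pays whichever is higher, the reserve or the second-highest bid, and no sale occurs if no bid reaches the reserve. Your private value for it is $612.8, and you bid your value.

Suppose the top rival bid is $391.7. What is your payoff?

Your bid $612.8 is the highest and exceeds the reserve.
Price = max(second-highest bid, reserve) = max($391.7, $430.4) = $430.4.
Payoff = $612.8 − $430.4 = $182.4.

$182.4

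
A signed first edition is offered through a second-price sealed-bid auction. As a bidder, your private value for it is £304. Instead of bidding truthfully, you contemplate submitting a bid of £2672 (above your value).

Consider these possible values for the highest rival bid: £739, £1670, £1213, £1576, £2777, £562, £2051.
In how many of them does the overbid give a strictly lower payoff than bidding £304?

6

The deviation hurts exactly when the highest competing bid lies strictly between £304 and £2672 — overbidding then wins at a price above your value.
£739: inside the interval → strictly worse (loss £435).
£1670: inside the interval → strictly worse (loss £1366).
£1213: inside the interval → strictly worse (loss £909).
£1576: inside the interval → strictly worse (loss £1272).
£2777: above both → same outcome either way.
£562: inside the interval → strictly worse (loss £258).
£2051: inside the interval → strictly worse (loss £1747).
Count: 6.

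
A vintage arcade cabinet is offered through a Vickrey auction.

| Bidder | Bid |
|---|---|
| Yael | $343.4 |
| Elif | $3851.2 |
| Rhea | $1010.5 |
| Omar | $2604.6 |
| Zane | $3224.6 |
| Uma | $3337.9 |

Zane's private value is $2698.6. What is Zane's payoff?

$0

Highest bid: Elif at $3851.2, so Elif wins.
Second-highest bid: Uma at $3337.9 — that is the price the winner pays.
Zane did not win, so Zane pays nothing and receives nothing: payoff $0.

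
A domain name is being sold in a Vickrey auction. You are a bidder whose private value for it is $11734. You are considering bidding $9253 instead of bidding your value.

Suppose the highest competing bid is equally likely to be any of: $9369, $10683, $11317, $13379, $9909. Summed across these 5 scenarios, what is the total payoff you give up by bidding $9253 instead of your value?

The deviation costs you only when the competing bid falls strictly between $9253 and $11734; elsewhere both bids give the same outcome.
$9369: truthful payoff $2365, deviation payoff $0 → loss $2365.
$10683: truthful payoff $1051, deviation payoff $0 → loss $1051.
$11317: truthful payoff $417, deviation payoff $0 → loss $417.
$13379: outcomes coincide → loss $0.
$9909: truthful payoff $1825, deviation payoff $0 → loss $1825.
Total loss = $2365 + $1051 + $417 + $1825 = $5658.

$5658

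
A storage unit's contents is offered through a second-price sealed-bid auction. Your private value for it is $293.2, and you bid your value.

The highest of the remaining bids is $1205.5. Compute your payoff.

Your bid $293.2 is below the highest competing bid $1205.5, so you lose.
A losing bidder pays nothing and receives nothing: payoff = $0.

$0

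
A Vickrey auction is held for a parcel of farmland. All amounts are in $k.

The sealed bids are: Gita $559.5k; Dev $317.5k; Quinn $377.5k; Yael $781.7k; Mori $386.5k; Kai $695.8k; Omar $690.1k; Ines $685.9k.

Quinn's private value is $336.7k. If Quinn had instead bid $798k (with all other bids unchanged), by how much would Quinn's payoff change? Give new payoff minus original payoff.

−$445k

The highest bid among the other bidders is $781.7k; Quinn's bid doesn't change that.
Original bid $377.5k: Quinn is not highest (top rival bid is $781.7k); payoff $0k.
Alternative bid $798k: Quinn is highest, pays the top rival bid $781.7k; payoff $336.7k − $781.7k = −$445k.
Change in payoff = −$445k − ($0k) = −$445k.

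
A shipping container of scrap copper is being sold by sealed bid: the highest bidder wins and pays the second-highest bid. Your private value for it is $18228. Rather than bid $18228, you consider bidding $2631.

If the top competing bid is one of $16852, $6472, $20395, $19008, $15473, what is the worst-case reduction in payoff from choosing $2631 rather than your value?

$11756

$16852: truthful gives $1376, deviation gives $0 → loss $1376.
$6472: truthful gives $11756, deviation gives $0 → loss $11756.
$20395: same outcome either way → loss $0.
$19008: same outcome either way → loss $0.
$15473: truthful gives $2755, deviation gives $0 → loss $2755.
Maximum loss: $11756.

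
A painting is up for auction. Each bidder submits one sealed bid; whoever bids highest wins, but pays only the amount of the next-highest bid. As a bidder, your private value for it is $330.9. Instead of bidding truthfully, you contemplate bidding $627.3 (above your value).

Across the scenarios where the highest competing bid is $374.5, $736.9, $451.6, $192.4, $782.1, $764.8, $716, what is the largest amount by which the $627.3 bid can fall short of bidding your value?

$120.7

$374.5: truthful gives $0, deviation gives −$43.6 → loss $43.6.
$736.9: same outcome either way → loss $0.
$451.6: truthful gives $0, deviation gives −$120.7 → loss $120.7.
$192.4: same outcome either way → loss $0.
$782.1: same outcome either way → loss $0.
$764.8: same outcome either way → loss $0.
$716: same outcome either way → loss $0.
Maximum loss: $120.7.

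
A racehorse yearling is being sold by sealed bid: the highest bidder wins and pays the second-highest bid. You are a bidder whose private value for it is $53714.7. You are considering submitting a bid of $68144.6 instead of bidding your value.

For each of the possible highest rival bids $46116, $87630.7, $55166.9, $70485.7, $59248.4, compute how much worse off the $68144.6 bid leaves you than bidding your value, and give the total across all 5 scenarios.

The deviation costs you only when the competing bid falls strictly between $53714.7 and $68144.6; elsewhere both bids give the same outcome.
$46116: outcomes coincide → loss $0.
$87630.7: outcomes coincide → loss $0.
$55166.9: truthful payoff $0, deviation payoff −$1452.2 → loss $1452.2.
$70485.7: outcomes coincide → loss $0.
$59248.4: truthful payoff $0, deviation payoff −$5533.7 → loss $5533.7.
Total loss = $1452.2 + $5533.7 = $6985.9.
Because the price is fixed by the runner-up's bid, deviating from your value can only change a good outcome into a bad one — never the reverse.

$6985.9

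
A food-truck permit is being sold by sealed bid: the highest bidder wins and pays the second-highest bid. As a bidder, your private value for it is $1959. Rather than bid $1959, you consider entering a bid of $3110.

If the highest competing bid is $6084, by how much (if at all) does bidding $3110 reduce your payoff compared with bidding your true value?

$0

Bidding your value $1959: you lose (since $1959 < $6084). Payoff $0.
Bidding $3110: you lose. Payoff $0.
Difference = $0 − $0 = $0; both bids lead to the same outcome because the competing bid is above both your value and your alternative bid.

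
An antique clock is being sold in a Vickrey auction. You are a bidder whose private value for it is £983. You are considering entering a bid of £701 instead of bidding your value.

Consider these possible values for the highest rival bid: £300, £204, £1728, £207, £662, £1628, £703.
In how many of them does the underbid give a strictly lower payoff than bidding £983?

1

The deviation hurts exactly when the highest competing bid lies strictly between £701 and £983 — underbidding then forfeits a profitable win.
£300: below both → same outcome either way.
£204: below both → same outcome either way.
£1728: above both → same outcome either way.
£207: below both → same outcome either way.
£662: below both → same outcome either way.
£1628: above both → same outcome either way.
£703: inside the interval → strictly worse (loss £280).
Count: 1.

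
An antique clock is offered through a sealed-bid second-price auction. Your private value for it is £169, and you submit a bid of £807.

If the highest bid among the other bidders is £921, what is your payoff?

£0

Your bid £807 is below the highest competing bid £921, so you lose.
A losing bidder pays nothing and receives nothing: payoff = £0.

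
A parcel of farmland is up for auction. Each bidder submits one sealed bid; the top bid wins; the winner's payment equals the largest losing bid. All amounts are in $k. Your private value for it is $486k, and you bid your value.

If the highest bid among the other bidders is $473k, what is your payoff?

Your bid $486k exceeds the highest competing bid $473k, so you win.
In a second-price auction the winner pays the second-highest bid, $473k.
Payoff = value − price = $486k − $473k = $13k.

$13k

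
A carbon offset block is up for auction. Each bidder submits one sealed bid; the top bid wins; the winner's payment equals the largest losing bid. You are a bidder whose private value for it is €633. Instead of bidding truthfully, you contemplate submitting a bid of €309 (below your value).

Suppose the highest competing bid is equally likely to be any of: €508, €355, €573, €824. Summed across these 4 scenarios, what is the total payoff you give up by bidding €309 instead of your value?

€463

The deviation costs you only when the competing bid falls strictly between €309 and €633; elsewhere both bids give the same outcome.
€508: truthful payoff €125, deviation payoff €0 → loss €125.
€355: truthful payoff €278, deviation payoff €0 → loss €278.
€573: truthful payoff €60, deviation payoff €0 → loss €60.
€824: outcomes coincide → loss €0.
Total loss = €125 + €278 + €60 = €463.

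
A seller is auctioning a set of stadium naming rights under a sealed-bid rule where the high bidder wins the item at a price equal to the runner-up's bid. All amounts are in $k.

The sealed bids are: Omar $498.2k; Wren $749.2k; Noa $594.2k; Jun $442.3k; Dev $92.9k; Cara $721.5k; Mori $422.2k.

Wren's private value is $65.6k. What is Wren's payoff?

Highest bid: Wren at $749.2k, so Wren wins.
Second-highest bid: Cara at $721.5k — that is the price the winner pays.
Wren's payoff = value − price = $65.6k − $721.5k = −$655.9k.

−$655.9k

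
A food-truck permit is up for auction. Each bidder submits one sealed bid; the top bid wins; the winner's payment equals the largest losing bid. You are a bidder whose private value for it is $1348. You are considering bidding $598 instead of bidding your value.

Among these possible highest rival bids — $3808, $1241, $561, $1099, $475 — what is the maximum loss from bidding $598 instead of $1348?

$249

$3808: same outcome either way → loss $0.
$1241: truthful gives $107, deviation gives $0 → loss $107.
$561: same outcome either way → loss $0.
$1099: truthful gives $249, deviation gives $0 → loss $249.
$475: same outcome either way → loss $0.
Maximum loss: $249.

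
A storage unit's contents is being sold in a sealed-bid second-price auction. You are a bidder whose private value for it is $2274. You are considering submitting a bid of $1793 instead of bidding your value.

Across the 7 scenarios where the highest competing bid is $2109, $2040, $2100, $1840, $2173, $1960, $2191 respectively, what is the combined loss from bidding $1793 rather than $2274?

The deviation costs you only when the competing bid falls strictly between $1793 and $2274; elsewhere both bids give the same outcome.
$2109: truthful payoff $165, deviation payoff $0 → loss $165.
$2040: truthful payoff $234, deviation payoff $0 → loss $234.
$2100: truthful payoff $174, deviation payoff $0 → loss $174.
$1840: truthful payoff $434, deviation payoff $0 → loss $434.
$2173: truthful payoff $101, deviation payoff $0 → loss $101.
$1960: truthful payoff $314, deviation payoff $0 → loss $314.
$2191: truthful payoff $83, deviation payoff $0 → loss $83.
Total loss = $165 + $234 + $174 + $434 + $101 + $314 + $83 = $1505.

$1505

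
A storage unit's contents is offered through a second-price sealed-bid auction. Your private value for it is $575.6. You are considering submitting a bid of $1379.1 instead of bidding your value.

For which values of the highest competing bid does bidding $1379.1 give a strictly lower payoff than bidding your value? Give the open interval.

($575.6, $1379.1)

If the competing bid is below $575.6, both bids win at the same price — no difference.
If it is above $1379.1, both bids lose — no difference.
If it lies strictly between $575.6 and $1379.1, bidding your value loses (payoff 0) while bidding $1379.1 wins at a price above your value (payoff negative).
So the deviation strictly hurts on the open interval ($575.6, $1379.1).
Truthful bidding weakly dominates here: raising your bid can only win items priced above your value, and lowering it can only forfeit items priced below.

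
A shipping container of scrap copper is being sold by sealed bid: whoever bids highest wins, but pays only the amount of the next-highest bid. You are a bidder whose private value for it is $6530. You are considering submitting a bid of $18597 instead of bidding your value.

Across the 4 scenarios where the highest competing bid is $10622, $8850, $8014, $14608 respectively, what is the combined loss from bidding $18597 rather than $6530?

The deviation costs you only when the competing bid falls strictly between $6530 and $18597; elsewhere both bids give the same outcome.
$10622: truthful payoff $0, deviation payoff −$4092 → loss $4092.
$8850: truthful payoff $0, deviation payoff −$2320 → loss $2320.
$8014: truthful payoff $0, deviation payoff −$1484 → loss $1484.
$14608: truthful payoff $0, deviation payoff −$8078 → loss $8078.
Total loss = $4092 + $2320 + $1484 + $8078 = $15974.

$15974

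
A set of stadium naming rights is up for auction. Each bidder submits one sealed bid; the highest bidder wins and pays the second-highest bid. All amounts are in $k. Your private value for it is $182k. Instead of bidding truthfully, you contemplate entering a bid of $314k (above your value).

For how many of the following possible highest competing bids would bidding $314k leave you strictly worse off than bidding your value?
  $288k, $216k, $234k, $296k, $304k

5

The deviation hurts exactly when the highest competing bid lies strictly between $182k and $314k — overbidding then wins at a price above your value.
$288k: inside the interval → strictly worse (loss $106k).
$216k: inside the interval → strictly worse (loss $34k).
$234k: inside the interval → strictly worse (loss $52k).
$296k: inside the interval → strictly worse (loss $114k).
$304k: inside the interval → strictly worse (loss $122k).
Count: 5.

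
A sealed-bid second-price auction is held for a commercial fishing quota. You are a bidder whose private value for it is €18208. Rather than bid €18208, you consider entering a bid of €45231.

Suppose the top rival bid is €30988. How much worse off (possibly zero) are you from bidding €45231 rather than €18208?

Bidding your value €18208: you lose (since €18208 < €30988). Payoff €0.
Bidding €45231: you win and pay €30988. Payoff €18208 − €30988 = −€12780.
The competing bid €30988 lies between your value and your inflated bid, so overbidding wins an item priced above your value.
Loss from deviating = €0 − (−€12780) = €12780.

€12780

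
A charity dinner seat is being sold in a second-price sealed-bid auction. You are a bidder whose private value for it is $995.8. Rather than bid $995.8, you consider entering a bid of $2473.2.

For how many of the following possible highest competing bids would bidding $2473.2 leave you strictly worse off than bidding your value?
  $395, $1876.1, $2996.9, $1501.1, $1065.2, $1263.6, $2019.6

The deviation hurts exactly when the highest competing bid lies strictly between $995.8 and $2473.2 — overbidding then wins at a price above your value.
$395: below both → same outcome either way.
$1876.1: inside the interval → strictly worse (loss $880.3).
$2996.9: above both → same outcome either way.
$1501.1: inside the interval → strictly worse (loss $505.3).
$1065.2: inside the interval → strictly worse (loss $69.4).
$1263.6: inside the interval → strictly worse (loss $267.8).
$2019.6: inside the interval → strictly worse (loss $1023.8).
Count: 5.

5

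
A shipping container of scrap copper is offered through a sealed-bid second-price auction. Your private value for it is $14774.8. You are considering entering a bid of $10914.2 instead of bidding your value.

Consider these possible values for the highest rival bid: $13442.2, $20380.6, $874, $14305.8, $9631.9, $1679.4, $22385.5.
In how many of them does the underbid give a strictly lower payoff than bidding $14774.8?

The deviation hurts exactly when the highest competing bid lies strictly between $10914.2 and $14774.8 — underbidding then forfeits a profitable win.
$13442.2: inside the interval → strictly worse (loss $1332.6).
$20380.6: above both → same outcome either way.
$874: below both → same outcome either way.
$14305.8: inside the interval → strictly worse (loss $469).
$9631.9: below both → same outcome either way.
$1679.4: below both → same outcome either way.
$22385.5: above both → same outcome either way.
Count: 2.

2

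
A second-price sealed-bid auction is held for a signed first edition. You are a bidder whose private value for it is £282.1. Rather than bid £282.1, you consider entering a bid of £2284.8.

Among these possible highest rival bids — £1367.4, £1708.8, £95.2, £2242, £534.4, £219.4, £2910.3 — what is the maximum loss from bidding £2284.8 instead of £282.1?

£1959.9

£1367.4: truthful gives £0, deviation gives −£1085.3 → loss £1085.3.
£1708.8: truthful gives £0, deviation gives −£1426.7 → loss £1426.7.
£95.2: same outcome either way → loss £0.
£2242: truthful gives £0, deviation gives −£1959.9 → loss £1959.9.
£534.4: truthful gives £0, deviation gives −£252.3 → loss £252.3.
£219.4: same outcome either way → loss £0.
£2910.3: same outcome either way → loss £0.
Maximum loss: £1959.9.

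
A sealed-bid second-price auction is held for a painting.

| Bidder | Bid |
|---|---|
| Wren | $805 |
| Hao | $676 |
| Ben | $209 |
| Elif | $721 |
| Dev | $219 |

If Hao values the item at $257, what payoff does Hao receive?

$0

Highest bid: Wren at $805, so Wren wins.
Second-highest bid: Elif at $721 — that is the price the winner pays.
Hao did not win, so Hao pays nothing and receives nothing: payoff $0.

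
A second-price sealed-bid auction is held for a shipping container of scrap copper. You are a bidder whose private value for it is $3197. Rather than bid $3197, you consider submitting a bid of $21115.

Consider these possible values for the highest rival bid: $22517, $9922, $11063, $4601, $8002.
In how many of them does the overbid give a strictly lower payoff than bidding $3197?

The deviation hurts exactly when the highest competing bid lies strictly between $3197 and $21115 — overbidding then wins at a price above your value.
$22517: above both → same outcome either way.
$9922: inside the interval → strictly worse (loss $6725).
$11063: inside the interval → strictly worse (loss $7866).
$4601: inside the interval → strictly worse (loss $1404).
$8002: inside the interval → strictly worse (loss $4805).
Count: 4.

4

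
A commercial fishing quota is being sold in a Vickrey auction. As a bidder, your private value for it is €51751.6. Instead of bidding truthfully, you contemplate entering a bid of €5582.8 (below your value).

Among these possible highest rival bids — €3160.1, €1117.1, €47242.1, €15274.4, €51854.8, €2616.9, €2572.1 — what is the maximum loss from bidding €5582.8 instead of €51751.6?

€3160.1: same outcome either way → loss €0.
€1117.1: same outcome either way → loss €0.
€47242.1: truthful gives €4509.5, deviation gives €0 → loss €4509.5.
€15274.4: truthful gives €36477.2, deviation gives €0 → loss €36477.2.
€51854.8: same outcome either way → loss €0.
€2616.9: same outcome either way → loss €0.
€2572.1: same outcome either way → loss €0.
Maximum loss: €36477.2.

€36477.2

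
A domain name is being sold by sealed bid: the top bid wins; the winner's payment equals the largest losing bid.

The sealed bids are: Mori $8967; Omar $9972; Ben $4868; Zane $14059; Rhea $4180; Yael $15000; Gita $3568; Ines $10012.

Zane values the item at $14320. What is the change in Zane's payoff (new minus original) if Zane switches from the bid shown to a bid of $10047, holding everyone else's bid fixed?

$0

The highest bid among the other bidders is $15000; Zane's bid doesn't change that.
Original bid $14059: Zane is not highest (top rival bid is $15000); payoff $0.
Alternative bid $10047: Zane is not highest (top rival bid is $15000); payoff $0.
Change in payoff = $0 − ($0) = $0.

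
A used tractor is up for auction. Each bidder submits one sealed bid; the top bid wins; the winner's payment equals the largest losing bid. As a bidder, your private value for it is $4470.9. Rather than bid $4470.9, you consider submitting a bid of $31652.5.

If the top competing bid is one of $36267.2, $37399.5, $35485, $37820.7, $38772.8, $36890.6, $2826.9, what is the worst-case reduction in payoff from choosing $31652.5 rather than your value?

$36267.2: same outcome either way → loss $0.
$37399.5: same outcome either way → loss $0.
$35485: same outcome either way → loss $0.
$37820.7: same outcome either way → loss $0.
$38772.8: same outcome either way → loss $0.
$36890.6: same outcome either way → loss $0.
$2826.9: same outcome either way → loss $0.
Maximum loss: $0.

$0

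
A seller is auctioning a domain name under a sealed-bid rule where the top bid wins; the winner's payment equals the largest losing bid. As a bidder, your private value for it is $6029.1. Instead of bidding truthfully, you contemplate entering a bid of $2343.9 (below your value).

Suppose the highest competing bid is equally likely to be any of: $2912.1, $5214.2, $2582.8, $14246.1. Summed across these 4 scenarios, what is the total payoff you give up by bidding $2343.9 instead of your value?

$7378.2

The deviation costs you only when the competing bid falls strictly between $2343.9 and $6029.1; elsewhere both bids give the same outcome.
$2912.1: truthful payoff $3117, deviation payoff $0 → loss $3117.
$5214.2: truthful payoff $814.9, deviation payoff $0 → loss $814.9.
$2582.8: truthful payoff $3446.3, deviation payoff $0 → loss $3446.3.
$14246.1: outcomes coincide → loss $0.
Total loss = $3117 + $814.9 + $3446.3 = $7378.2.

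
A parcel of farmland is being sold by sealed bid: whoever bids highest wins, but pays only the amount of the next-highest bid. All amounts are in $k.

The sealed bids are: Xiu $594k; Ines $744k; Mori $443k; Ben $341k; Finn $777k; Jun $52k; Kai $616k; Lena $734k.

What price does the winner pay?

Highest bid: Finn at $777k, so Finn wins.
Second-highest bid: Ines at $744k — that is the price the winner pays.

$744k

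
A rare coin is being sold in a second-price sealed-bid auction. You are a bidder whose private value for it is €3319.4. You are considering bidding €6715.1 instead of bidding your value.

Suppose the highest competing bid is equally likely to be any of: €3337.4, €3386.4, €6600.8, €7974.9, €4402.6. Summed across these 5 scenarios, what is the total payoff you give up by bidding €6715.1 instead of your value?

€4449.6

The deviation costs you only when the competing bid falls strictly between €3319.4 and €6715.1; elsewhere both bids give the same outcome.
€3337.4: truthful payoff €0, deviation payoff −€18 → loss €18.
€3386.4: truthful payoff €0, deviation payoff −€67 → loss €67.
€6600.8: truthful payoff €0, deviation payoff −€3281.4 → loss €3281.4.
€7974.9: outcomes coincide → loss €0.
€4402.6: truthful payoff €0, deviation payoff −€1083.2 → loss €1083.2.
Total loss = €18 + €67 + €3281.4 + €1083.2 = €4449.6.
Because the price is fixed by the runner-up's bid, deviating from your value can only change a good outcome into a bad one — never the reverse.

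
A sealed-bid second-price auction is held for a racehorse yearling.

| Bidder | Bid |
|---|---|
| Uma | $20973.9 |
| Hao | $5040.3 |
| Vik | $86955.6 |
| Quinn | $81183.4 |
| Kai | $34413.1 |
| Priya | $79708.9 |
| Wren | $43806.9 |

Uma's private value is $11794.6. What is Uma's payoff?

Highest bid: Vik at $86955.6, so Vik wins.
Second-highest bid: Quinn at $81183.4 — that is the price the winner pays.
Uma did not win, so Uma pays nothing and receives nothing: payoff $0.

$0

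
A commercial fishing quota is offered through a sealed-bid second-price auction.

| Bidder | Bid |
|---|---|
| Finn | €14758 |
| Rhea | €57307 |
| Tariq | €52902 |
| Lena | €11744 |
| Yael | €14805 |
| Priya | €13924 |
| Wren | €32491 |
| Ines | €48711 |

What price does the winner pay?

€52902

Highest bid: Rhea at €57307, so Rhea wins.
Second-highest bid: Tariq at €52902 — that is the price the winner pays.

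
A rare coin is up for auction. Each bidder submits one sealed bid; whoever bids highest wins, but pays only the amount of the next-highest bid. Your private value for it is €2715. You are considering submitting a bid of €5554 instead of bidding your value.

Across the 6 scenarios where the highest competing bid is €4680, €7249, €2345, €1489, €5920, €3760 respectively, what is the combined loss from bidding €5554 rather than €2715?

The deviation costs you only when the competing bid falls strictly between €2715 and €5554; elsewhere both bids give the same outcome.
€4680: truthful payoff €0, deviation payoff −€1965 → loss €1965.
€7249: outcomes coincide → loss €0.
€2345: outcomes coincide → loss €0.
€1489: outcomes coincide → loss €0.
€5920: outcomes coincide → loss €0.
€3760: truthful payoff €0, deviation payoff −€1045 → loss €1045.
Total loss = €1965 + €1045 = €3010.

€3010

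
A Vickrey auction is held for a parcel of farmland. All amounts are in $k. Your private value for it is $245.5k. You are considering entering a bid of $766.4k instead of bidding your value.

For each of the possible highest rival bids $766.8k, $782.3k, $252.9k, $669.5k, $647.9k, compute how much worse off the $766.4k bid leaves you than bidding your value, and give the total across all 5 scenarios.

$833.8k

The deviation costs you only when the competing bid falls strictly between $245.5k and $766.4k; elsewhere both bids give the same outcome.
$766.8k: outcomes coincide → loss $0k.
$782.3k: outcomes coincide → loss $0k.
$252.9k: truthful payoff $0k, deviation payoff −$7.4k → loss $7.4k.
$669.5k: truthful payoff $0k, deviation payoff −$424k → loss $424k.
$647.9k: truthful payoff $0k, deviation payoff −$402.4k → loss $402.4k.
Total loss = $7.4k + $424k + $402.4k = $833.8k.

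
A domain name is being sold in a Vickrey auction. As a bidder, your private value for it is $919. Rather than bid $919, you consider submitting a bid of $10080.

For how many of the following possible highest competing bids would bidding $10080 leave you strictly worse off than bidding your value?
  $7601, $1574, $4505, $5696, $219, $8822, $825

The deviation hurts exactly when the highest competing bid lies strictly between $919 and $10080 — overbidding then wins at a price above your value.
$7601: inside the interval → strictly worse (loss $6682).
$1574: inside the interval → strictly worse (loss $655).
$4505: inside the interval → strictly worse (loss $3586).
$5696: inside the interval → strictly worse (loss $4777).
$219: below both → same outcome either way.
$8822: inside the interval → strictly worse (loss $7903).
$825: below both → same outcome either way.
Count: 5.

5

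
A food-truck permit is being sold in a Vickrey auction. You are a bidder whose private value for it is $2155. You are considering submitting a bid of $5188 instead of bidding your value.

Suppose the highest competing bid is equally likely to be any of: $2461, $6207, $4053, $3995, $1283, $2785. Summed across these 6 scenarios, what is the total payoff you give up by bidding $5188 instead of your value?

$4674

The deviation costs you only when the competing bid falls strictly between $2155 and $5188; elsewhere both bids give the same outcome.
$2461: truthful payoff $0, deviation payoff −$306 → loss $306.
$6207: outcomes coincide → loss $0.
$4053: truthful payoff $0, deviation payoff −$1898 → loss $1898.
$3995: truthful payoff $0, deviation payoff −$1840 → loss $1840.
$1283: outcomes coincide → loss $0.
$2785: truthful payoff $0, deviation payoff −$630 → loss $630.
Total loss = $306 + $1898 + $1840 + $630 = $4674.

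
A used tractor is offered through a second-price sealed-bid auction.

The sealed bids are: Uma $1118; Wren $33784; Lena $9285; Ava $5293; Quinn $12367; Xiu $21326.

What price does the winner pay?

Highest bid: Wren at $33784, so Wren wins.
Second-highest bid: Xiu at $21326 — that is the price the winner pays.

$21326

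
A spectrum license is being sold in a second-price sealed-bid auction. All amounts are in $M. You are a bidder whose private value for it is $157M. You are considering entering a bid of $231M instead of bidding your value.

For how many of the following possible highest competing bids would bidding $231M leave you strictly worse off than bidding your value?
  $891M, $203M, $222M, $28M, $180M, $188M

4

The deviation hurts exactly when the highest competing bid lies strictly between $157M and $231M — overbidding then wins at a price above your value.
$891M: above both → same outcome either way.
$203M: inside the interval → strictly worse (loss $46M).
$222M: inside the interval → strictly worse (loss $65M).
$28M: below both → same outcome either way.
$180M: inside the interval → strictly worse (loss $23M).
$188M: inside the interval → strictly worse (loss $31M).
Count: 4.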